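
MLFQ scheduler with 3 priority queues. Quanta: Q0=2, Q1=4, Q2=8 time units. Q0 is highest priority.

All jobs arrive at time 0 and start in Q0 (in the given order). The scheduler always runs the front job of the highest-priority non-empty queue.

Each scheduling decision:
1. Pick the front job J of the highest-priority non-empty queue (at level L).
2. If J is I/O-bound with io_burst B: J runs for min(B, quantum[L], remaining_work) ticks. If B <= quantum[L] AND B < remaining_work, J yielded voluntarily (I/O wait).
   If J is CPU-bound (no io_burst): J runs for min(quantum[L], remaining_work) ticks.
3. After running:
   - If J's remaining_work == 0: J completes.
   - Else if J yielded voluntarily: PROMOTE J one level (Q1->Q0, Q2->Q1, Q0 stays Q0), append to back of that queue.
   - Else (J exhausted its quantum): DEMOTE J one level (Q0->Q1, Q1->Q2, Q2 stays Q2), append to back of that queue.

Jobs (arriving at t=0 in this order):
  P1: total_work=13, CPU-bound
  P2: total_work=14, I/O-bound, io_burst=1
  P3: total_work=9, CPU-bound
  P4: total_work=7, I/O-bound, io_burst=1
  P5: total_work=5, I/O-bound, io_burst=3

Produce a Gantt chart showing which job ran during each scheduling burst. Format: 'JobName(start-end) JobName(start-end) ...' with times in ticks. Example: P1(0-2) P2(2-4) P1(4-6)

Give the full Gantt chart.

t=0-2: P1@Q0 runs 2, rem=11, quantum used, demote→Q1. Q0=[P2,P3,P4,P5] Q1=[P1] Q2=[]
t=2-3: P2@Q0 runs 1, rem=13, I/O yield, promote→Q0. Q0=[P3,P4,P5,P2] Q1=[P1] Q2=[]
t=3-5: P3@Q0 runs 2, rem=7, quantum used, demote→Q1. Q0=[P4,P5,P2] Q1=[P1,P3] Q2=[]
t=5-6: P4@Q0 runs 1, rem=6, I/O yield, promote→Q0. Q0=[P5,P2,P4] Q1=[P1,P3] Q2=[]
t=6-8: P5@Q0 runs 2, rem=3, quantum used, demote→Q1. Q0=[P2,P4] Q1=[P1,P3,P5] Q2=[]
t=8-9: P2@Q0 runs 1, rem=12, I/O yield, promote→Q0. Q0=[P4,P2] Q1=[P1,P3,P5] Q2=[]
t=9-10: P4@Q0 runs 1, rem=5, I/O yield, promote→Q0. Q0=[P2,P4] Q1=[P1,P3,P5] Q2=[]
t=10-11: P2@Q0 runs 1, rem=11, I/O yield, promote→Q0. Q0=[P4,P2] Q1=[P1,P3,P5] Q2=[]
t=11-12: P4@Q0 runs 1, rem=4, I/O yield, promote→Q0. Q0=[P2,P4] Q1=[P1,P3,P5] Q2=[]
t=12-13: P2@Q0 runs 1, rem=10, I/O yield, promote→Q0. Q0=[P4,P2] Q1=[P1,P3,P5] Q2=[]
t=13-14: P4@Q0 runs 1, rem=3, I/O yield, promote→Q0. Q0=[P2,P4] Q1=[P1,P3,P5] Q2=[]
t=14-15: P2@Q0 runs 1, rem=9, I/O yield, promote→Q0. Q0=[P4,P2] Q1=[P1,P3,P5] Q2=[]
t=15-16: P4@Q0 runs 1, rem=2, I/O yield, promote→Q0. Q0=[P2,P4] Q1=[P1,P3,P5] Q2=[]
t=16-17: P2@Q0 runs 1, rem=8, I/O yield, promote→Q0. Q0=[P4,P2] Q1=[P1,P3,P5] Q2=[]
t=17-18: P4@Q0 runs 1, rem=1, I/O yield, promote→Q0. Q0=[P2,P4] Q1=[P1,P3,P5] Q2=[]
t=18-19: P2@Q0 runs 1, rem=7, I/O yield, promote→Q0. Q0=[P4,P2] Q1=[P1,P3,P5] Q2=[]
t=19-20: P4@Q0 runs 1, rem=0, completes. Q0=[P2] Q1=[P1,P3,P5] Q2=[]
t=20-21: P2@Q0 runs 1, rem=6, I/O yield, promote→Q0. Q0=[P2] Q1=[P1,P3,P5] Q2=[]
t=21-22: P2@Q0 runs 1, rem=5, I/O yield, promote→Q0. Q0=[P2] Q1=[P1,P3,P5] Q2=[]
t=22-23: P2@Q0 runs 1, rem=4, I/O yield, promote→Q0. Q0=[P2] Q1=[P1,P3,P5] Q2=[]
t=23-24: P2@Q0 runs 1, rem=3, I/O yield, promote→Q0. Q0=[P2] Q1=[P1,P3,P5] Q2=[]
t=24-25: P2@Q0 runs 1, rem=2, I/O yield, promote→Q0. Q0=[P2] Q1=[P1,P3,P5] Q2=[]
t=25-26: P2@Q0 runs 1, rem=1, I/O yield, promote→Q0. Q0=[P2] Q1=[P1,P3,P5] Q2=[]
t=26-27: P2@Q0 runs 1, rem=0, completes. Q0=[] Q1=[P1,P3,P5] Q2=[]
t=27-31: P1@Q1 runs 4, rem=7, quantum used, demote→Q2. Q0=[] Q1=[P3,P5] Q2=[P1]
t=31-35: P3@Q1 runs 4, rem=3, quantum used, demote→Q2. Q0=[] Q1=[P5] Q2=[P1,P3]
t=35-38: P5@Q1 runs 3, rem=0, completes. Q0=[] Q1=[] Q2=[P1,P3]
t=38-45: P1@Q2 runs 7, rem=0, completes. Q0=[] Q1=[] Q2=[P3]
t=45-48: P3@Q2 runs 3, rem=0, completes. Q0=[] Q1=[] Q2=[]

Answer: P1(0-2) P2(2-3) P3(3-5) P4(5-6) P5(6-8) P2(8-9) P4(9-10) P2(10-11) P4(11-12) P2(12-13) P4(13-14) P2(14-15) P4(15-16) P2(16-17) P4(17-18) P2(18-19) P4(19-20) P2(20-21) P2(21-22) P2(22-23) P2(23-24) P2(24-25) P2(25-26) P2(26-27) P1(27-31) P3(31-35) P5(35-38) P1(38-45) P3(45-48)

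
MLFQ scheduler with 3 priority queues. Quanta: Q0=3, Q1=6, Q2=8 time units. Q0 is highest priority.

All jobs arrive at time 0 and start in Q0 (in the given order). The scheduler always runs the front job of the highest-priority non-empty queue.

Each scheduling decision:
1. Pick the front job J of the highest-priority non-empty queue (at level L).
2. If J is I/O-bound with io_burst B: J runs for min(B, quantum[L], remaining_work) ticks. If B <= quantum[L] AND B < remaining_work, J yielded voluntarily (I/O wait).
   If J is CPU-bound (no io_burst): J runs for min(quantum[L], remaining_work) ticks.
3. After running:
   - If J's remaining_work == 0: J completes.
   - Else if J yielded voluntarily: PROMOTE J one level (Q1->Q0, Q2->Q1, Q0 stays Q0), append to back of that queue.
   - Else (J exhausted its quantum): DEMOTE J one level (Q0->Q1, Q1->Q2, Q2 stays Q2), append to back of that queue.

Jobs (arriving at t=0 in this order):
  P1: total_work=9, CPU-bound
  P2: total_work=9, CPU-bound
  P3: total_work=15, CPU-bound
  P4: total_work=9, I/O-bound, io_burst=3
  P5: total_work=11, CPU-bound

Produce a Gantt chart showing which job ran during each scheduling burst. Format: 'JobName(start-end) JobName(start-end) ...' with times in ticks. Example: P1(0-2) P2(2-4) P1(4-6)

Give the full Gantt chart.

t=0-3: P1@Q0 runs 3, rem=6, quantum used, demote→Q1. Q0=[P2,P3,P4,P5] Q1=[P1] Q2=[]
t=3-6: P2@Q0 runs 3, rem=6, quantum used, demote→Q1. Q0=[P3,P4,P5] Q1=[P1,P2] Q2=[]
t=6-9: P3@Q0 runs 3, rem=12, quantum used, demote→Q1. Q0=[P4,P5] Q1=[P1,P2,P3] Q2=[]
t=9-12: P4@Q0 runs 3, rem=6, I/O yield, promote→Q0. Q0=[P5,P4] Q1=[P1,P2,P3] Q2=[]
t=12-15: P5@Q0 runs 3, rem=8, quantum used, demote→Q1. Q0=[P4] Q1=[P1,P2,P3,P5] Q2=[]
t=15-18: P4@Q0 runs 3, rem=3, I/O yield, promote→Q0. Q0=[P4] Q1=[P1,P2,P3,P5] Q2=[]
t=18-21: P4@Q0 runs 3, rem=0, completes. Q0=[] Q1=[P1,P2,P3,P5] Q2=[]
t=21-27: P1@Q1 runs 6, rem=0, completes. Q0=[] Q1=[P2,P3,P5] Q2=[]
t=27-33: P2@Q1 runs 6, rem=0, completes. Q0=[] Q1=[P3,P5] Q2=[]
t=33-39: P3@Q1 runs 6, rem=6, quantum used, demote→Q2. Q0=[] Q1=[P5] Q2=[P3]
t=39-45: P5@Q1 runs 6, rem=2, quantum used, demote→Q2. Q0=[] Q1=[] Q2=[P3,P5]
t=45-51: P3@Q2 runs 6, rem=0, completes. Q0=[] Q1=[] Q2=[P5]
t=51-53: P5@Q2 runs 2, rem=0, completes. Q0=[] Q1=[] Q2=[]

Answer: P1(0-3) P2(3-6) P3(6-9) P4(9-12) P5(12-15) P4(15-18) P4(18-21) P1(21-27) P2(27-33) P3(33-39) P5(39-45) P3(45-51) P5(51-53)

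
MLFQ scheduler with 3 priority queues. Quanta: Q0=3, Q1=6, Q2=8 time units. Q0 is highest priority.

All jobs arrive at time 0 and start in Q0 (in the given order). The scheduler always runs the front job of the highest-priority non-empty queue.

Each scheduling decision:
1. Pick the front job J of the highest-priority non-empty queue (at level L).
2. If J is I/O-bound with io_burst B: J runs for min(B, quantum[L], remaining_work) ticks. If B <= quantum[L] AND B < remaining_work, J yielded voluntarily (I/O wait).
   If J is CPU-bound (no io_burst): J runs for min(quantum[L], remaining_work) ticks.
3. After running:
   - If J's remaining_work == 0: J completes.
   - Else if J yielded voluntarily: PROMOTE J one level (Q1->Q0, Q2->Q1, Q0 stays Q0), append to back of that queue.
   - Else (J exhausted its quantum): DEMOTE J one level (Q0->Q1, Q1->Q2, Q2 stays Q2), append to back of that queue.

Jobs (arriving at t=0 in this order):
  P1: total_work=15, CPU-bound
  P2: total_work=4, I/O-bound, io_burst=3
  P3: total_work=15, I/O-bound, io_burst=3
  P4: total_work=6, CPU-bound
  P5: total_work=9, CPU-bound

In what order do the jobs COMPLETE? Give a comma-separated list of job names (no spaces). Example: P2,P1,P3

Answer: P2,P3,P4,P5,P1

Derivation:
t=0-3: P1@Q0 runs 3, rem=12, quantum used, demote→Q1. Q0=[P2,P3,P4,P5] Q1=[P1] Q2=[]
t=3-6: P2@Q0 runs 3, rem=1, I/O yield, promote→Q0. Q0=[P3,P4,P5,P2] Q1=[P1] Q2=[]
t=6-9: P3@Q0 runs 3, rem=12, I/O yield, promote→Q0. Q0=[P4,P5,P2,P3] Q1=[P1] Q2=[]
t=9-12: P4@Q0 runs 3, rem=3, quantum used, demote→Q1. Q0=[P5,P2,P3] Q1=[P1,P4] Q2=[]
t=12-15: P5@Q0 runs 3, rem=6, quantum used, demote→Q1. Q0=[P2,P3] Q1=[P1,P4,P5] Q2=[]
t=15-16: P2@Q0 runs 1, rem=0, completes. Q0=[P3] Q1=[P1,P4,P5] Q2=[]
t=16-19: P3@Q0 runs 3, rem=9, I/O yield, promote→Q0. Q0=[P3] Q1=[P1,P4,P5] Q2=[]
t=19-22: P3@Q0 runs 3, rem=6, I/O yield, promote→Q0. Q0=[P3] Q1=[P1,P4,P5] Q2=[]
t=22-25: P3@Q0 runs 3, rem=3, I/O yield, promote→Q0. Q0=[P3] Q1=[P1,P4,P5] Q2=[]
t=25-28: P3@Q0 runs 3, rem=0, completes. Q0=[] Q1=[P1,P4,P5] Q2=[]
t=28-34: P1@Q1 runs 6, rem=6, quantum used, demote→Q2. Q0=[] Q1=[P4,P5] Q2=[P1]
t=34-37: P4@Q1 runs 3, rem=0, completes. Q0=[] Q1=[P5] Q2=[P1]
t=37-43: P5@Q1 runs 6, rem=0, completes. Q0=[] Q1=[] Q2=[P1]
t=43-49: P1@Q2 runs 6, rem=0, completes. Q0=[] Q1=[] Q2=[]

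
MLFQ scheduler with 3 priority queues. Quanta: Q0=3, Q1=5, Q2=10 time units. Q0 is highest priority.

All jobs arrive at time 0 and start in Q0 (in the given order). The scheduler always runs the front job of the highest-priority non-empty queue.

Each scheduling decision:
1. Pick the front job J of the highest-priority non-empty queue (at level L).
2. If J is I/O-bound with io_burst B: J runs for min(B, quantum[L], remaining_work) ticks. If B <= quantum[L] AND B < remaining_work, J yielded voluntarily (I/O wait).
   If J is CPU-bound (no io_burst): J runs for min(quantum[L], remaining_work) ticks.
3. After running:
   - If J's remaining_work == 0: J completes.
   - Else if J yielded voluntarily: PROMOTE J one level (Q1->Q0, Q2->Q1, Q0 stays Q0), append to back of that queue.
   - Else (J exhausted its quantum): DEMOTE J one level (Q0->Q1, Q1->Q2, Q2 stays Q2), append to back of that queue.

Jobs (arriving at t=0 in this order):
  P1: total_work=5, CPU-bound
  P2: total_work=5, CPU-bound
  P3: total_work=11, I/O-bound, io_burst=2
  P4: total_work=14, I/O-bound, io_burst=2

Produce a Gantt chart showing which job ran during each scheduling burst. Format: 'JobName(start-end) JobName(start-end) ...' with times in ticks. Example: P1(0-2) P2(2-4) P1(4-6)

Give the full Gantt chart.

Answer: P1(0-3) P2(3-6) P3(6-8) P4(8-10) P3(10-12) P4(12-14) P3(14-16) P4(16-18) P3(18-20) P4(20-22) P3(22-24) P4(24-26) P3(26-27) P4(27-29) P4(29-31) P1(31-33) P2(33-35)

Derivation:
t=0-3: P1@Q0 runs 3, rem=2, quantum used, demote→Q1. Q0=[P2,P3,P4] Q1=[P1] Q2=[]
t=3-6: P2@Q0 runs 3, rem=2, quantum used, demote→Q1. Q0=[P3,P4] Q1=[P1,P2] Q2=[]
t=6-8: P3@Q0 runs 2, rem=9, I/O yield, promote→Q0. Q0=[P4,P3] Q1=[P1,P2] Q2=[]
t=8-10: P4@Q0 runs 2, rem=12, I/O yield, promote→Q0. Q0=[P3,P4] Q1=[P1,P2] Q2=[]
t=10-12: P3@Q0 runs 2, rem=7, I/O yield, promote→Q0. Q0=[P4,P3] Q1=[P1,P2] Q2=[]
t=12-14: P4@Q0 runs 2, rem=10, I/O yield, promote→Q0. Q0=[P3,P4] Q1=[P1,P2] Q2=[]
t=14-16: P3@Q0 runs 2, rem=5, I/O yield, promote→Q0. Q0=[P4,P3] Q1=[P1,P2] Q2=[]
t=16-18: P4@Q0 runs 2, rem=8, I/O yield, promote→Q0. Q0=[P3,P4] Q1=[P1,P2] Q2=[]
t=18-20: P3@Q0 runs 2, rem=3, I/O yield, promote→Q0. Q0=[P4,P3] Q1=[P1,P2] Q2=[]
t=20-22: P4@Q0 runs 2, rem=6, I/O yield, promote→Q0. Q0=[P3,P4] Q1=[P1,P2] Q2=[]
t=22-24: P3@Q0 runs 2, rem=1, I/O yield, promote→Q0. Q0=[P4,P3] Q1=[P1,P2] Q2=[]
t=24-26: P4@Q0 runs 2, rem=4, I/O yield, promote→Q0. Q0=[P3,P4] Q1=[P1,P2] Q2=[]
t=26-27: P3@Q0 runs 1, rem=0, completes. Q0=[P4] Q1=[P1,P2] Q2=[]
t=27-29: P4@Q0 runs 2, rem=2, I/O yield, promote→Q0. Q0=[P4] Q1=[P1,P2] Q2=[]
t=29-31: P4@Q0 runs 2, rem=0, completes. Q0=[] Q1=[P1,P2] Q2=[]
t=31-33: P1@Q1 runs 2, rem=0, completes. Q0=[] Q1=[P2] Q2=[]
t=33-35: P2@Q1 runs 2, rem=0, completes. Q0=[] Q1=[] Q2=[]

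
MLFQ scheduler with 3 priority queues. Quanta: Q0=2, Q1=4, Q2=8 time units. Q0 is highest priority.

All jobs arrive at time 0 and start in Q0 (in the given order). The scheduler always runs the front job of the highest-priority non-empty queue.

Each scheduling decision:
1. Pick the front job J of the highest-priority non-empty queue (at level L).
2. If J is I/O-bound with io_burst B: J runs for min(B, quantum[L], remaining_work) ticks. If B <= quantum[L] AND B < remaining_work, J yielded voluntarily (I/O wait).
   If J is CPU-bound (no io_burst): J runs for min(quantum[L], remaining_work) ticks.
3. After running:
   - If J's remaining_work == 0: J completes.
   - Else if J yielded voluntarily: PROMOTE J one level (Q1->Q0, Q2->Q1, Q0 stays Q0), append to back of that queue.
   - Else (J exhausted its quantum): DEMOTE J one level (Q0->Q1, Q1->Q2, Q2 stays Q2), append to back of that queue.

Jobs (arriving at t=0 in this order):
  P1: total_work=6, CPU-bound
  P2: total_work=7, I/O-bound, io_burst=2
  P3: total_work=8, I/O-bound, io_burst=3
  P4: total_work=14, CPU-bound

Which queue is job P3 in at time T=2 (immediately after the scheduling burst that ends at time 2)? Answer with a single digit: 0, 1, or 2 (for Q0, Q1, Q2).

t=0-2: P1@Q0 runs 2, rem=4, quantum used, demote→Q1. Q0=[P2,P3,P4] Q1=[P1] Q2=[]
t=2-4: P2@Q0 runs 2, rem=5, I/O yield, promote→Q0. Q0=[P3,P4,P2] Q1=[P1] Q2=[]
t=4-6: P3@Q0 runs 2, rem=6, quantum used, demote→Q1. Q0=[P4,P2] Q1=[P1,P3] Q2=[]
t=6-8: P4@Q0 runs 2, rem=12, quantum used, demote→Q1. Q0=[P2] Q1=[P1,P3,P4] Q2=[]
t=8-10: P2@Q0 runs 2, rem=3, I/O yield, promote→Q0. Q0=[P2] Q1=[P1,P3,P4] Q2=[]
t=10-12: P2@Q0 runs 2, rem=1, I/O yield, promote→Q0. Q0=[P2] Q1=[P1,P3,P4] Q2=[]
t=12-13: P2@Q0 runs 1, rem=0, completes. Q0=[] Q1=[P1,P3,P4] Q2=[]
t=13-17: P1@Q1 runs 4, rem=0, completes. Q0=[] Q1=[P3,P4] Q2=[]
t=17-20: P3@Q1 runs 3, rem=3, I/O yield, promote→Q0. Q0=[P3] Q1=[P4] Q2=[]
t=20-22: P3@Q0 runs 2, rem=1, quantum used, demote→Q1. Q0=[] Q1=[P4,P3] Q2=[]
t=22-26: P4@Q1 runs 4, rem=8, quantum used, demote→Q2. Q0=[] Q1=[P3] Q2=[P4]
t=26-27: P3@Q1 runs 1, rem=0, completes. Q0=[] Q1=[] Q2=[P4]
t=27-35: P4@Q2 runs 8, rem=0, completes. Q0=[] Q1=[] Q2=[]

Answer: 0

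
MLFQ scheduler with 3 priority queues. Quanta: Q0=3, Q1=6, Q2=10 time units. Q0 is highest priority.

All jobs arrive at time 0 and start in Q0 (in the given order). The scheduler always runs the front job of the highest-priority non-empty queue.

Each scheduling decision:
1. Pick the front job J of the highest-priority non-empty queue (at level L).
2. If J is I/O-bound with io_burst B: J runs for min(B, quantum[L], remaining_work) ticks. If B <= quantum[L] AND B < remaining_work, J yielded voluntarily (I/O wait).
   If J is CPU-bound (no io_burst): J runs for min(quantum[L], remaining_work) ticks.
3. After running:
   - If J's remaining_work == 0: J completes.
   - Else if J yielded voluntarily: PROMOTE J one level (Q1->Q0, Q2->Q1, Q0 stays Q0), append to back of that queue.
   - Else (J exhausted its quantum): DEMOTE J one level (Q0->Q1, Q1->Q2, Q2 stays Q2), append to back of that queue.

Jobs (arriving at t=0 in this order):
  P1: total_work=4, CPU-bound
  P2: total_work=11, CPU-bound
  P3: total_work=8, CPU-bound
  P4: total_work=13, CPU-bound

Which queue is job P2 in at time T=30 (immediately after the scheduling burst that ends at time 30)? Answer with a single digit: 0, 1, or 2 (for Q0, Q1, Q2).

Answer: 2

Derivation:
t=0-3: P1@Q0 runs 3, rem=1, quantum used, demote→Q1. Q0=[P2,P3,P4] Q1=[P1] Q2=[]
t=3-6: P2@Q0 runs 3, rem=8, quantum used, demote→Q1. Q0=[P3,P4] Q1=[P1,P2] Q2=[]
t=6-9: P3@Q0 runs 3, rem=5, quantum used, demote→Q1. Q0=[P4] Q1=[P1,P2,P3] Q2=[]
t=9-12: P4@Q0 runs 3, rem=10, quantum used, demote→Q1. Q0=[] Q1=[P1,P2,P3,P4] Q2=[]
t=12-13: P1@Q1 runs 1, rem=0, completes. Q0=[] Q1=[P2,P3,P4] Q2=[]
t=13-19: P2@Q1 runs 6, rem=2, quantum used, demote→Q2. Q0=[] Q1=[P3,P4] Q2=[P2]
t=19-24: P3@Q1 runs 5, rem=0, completes. Q0=[] Q1=[P4] Q2=[P2]
t=24-30: P4@Q1 runs 6, rem=4, quantum used, demote→Q2. Q0=[] Q1=[] Q2=[P2,P4]
t=30-32: P2@Q2 runs 2, rem=0, completes. Q0=[] Q1=[] Q2=[P4]
t=32-36: P4@Q2 runs 4, rem=0, completes. Q0=[] Q1=[] Q2=[]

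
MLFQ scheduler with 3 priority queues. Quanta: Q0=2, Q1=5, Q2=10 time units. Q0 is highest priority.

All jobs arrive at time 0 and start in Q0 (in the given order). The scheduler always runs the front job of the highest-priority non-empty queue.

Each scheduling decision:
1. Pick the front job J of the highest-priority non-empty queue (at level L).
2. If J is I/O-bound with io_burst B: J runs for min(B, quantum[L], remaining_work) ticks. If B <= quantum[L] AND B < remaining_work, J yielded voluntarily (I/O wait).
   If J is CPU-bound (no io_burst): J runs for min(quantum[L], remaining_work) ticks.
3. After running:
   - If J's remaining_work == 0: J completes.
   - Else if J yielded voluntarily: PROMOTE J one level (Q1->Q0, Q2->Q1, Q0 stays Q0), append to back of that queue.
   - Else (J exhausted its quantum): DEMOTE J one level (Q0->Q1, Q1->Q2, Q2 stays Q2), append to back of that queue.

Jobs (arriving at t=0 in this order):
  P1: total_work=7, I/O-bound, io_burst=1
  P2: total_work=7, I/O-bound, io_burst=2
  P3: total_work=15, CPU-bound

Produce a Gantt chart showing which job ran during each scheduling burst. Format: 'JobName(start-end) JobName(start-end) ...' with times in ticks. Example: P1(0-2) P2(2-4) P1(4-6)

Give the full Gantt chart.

t=0-1: P1@Q0 runs 1, rem=6, I/O yield, promote→Q0. Q0=[P2,P3,P1] Q1=[] Q2=[]
t=1-3: P2@Q0 runs 2, rem=5, I/O yield, promote→Q0. Q0=[P3,P1,P2] Q1=[] Q2=[]
t=3-5: P3@Q0 runs 2, rem=13, quantum used, demote→Q1. Q0=[P1,P2] Q1=[P3] Q2=[]
t=5-6: P1@Q0 runs 1, rem=5, I/O yield, promote→Q0. Q0=[P2,P1] Q1=[P3] Q2=[]
t=6-8: P2@Q0 runs 2, rem=3, I/O yield, promote→Q0. Q0=[P1,P2] Q1=[P3] Q2=[]
t=8-9: P1@Q0 runs 1, rem=4, I/O yield, promote→Q0. Q0=[P2,P1] Q1=[P3] Q2=[]
t=9-11: P2@Q0 runs 2, rem=1, I/O yield, promote→Q0. Q0=[P1,P2] Q1=[P3] Q2=[]
t=11-12: P1@Q0 runs 1, rem=3, I/O yield, promote→Q0. Q0=[P2,P1] Q1=[P3] Q2=[]
t=12-13: P2@Q0 runs 1, rem=0, completes. Q0=[P1] Q1=[P3] Q2=[]
t=13-14: P1@Q0 runs 1, rem=2, I/O yield, promote→Q0. Q0=[P1] Q1=[P3] Q2=[]
t=14-15: P1@Q0 runs 1, rem=1, I/O yield, promote→Q0. Q0=[P1] Q1=[P3] Q2=[]
t=15-16: P1@Q0 runs 1, rem=0, completes. Q0=[] Q1=[P3] Q2=[]
t=16-21: P3@Q1 runs 5, rem=8, quantum used, demote→Q2. Q0=[] Q1=[] Q2=[P3]
t=21-29: P3@Q2 runs 8, rem=0, completes. Q0=[] Q1=[] Q2=[]

Answer: P1(0-1) P2(1-3) P3(3-5) P1(5-6) P2(6-8) P1(8-9) P2(9-11) P1(11-12) P2(12-13) P1(13-14) P1(14-15) P1(15-16) P3(16-21) P3(21-29)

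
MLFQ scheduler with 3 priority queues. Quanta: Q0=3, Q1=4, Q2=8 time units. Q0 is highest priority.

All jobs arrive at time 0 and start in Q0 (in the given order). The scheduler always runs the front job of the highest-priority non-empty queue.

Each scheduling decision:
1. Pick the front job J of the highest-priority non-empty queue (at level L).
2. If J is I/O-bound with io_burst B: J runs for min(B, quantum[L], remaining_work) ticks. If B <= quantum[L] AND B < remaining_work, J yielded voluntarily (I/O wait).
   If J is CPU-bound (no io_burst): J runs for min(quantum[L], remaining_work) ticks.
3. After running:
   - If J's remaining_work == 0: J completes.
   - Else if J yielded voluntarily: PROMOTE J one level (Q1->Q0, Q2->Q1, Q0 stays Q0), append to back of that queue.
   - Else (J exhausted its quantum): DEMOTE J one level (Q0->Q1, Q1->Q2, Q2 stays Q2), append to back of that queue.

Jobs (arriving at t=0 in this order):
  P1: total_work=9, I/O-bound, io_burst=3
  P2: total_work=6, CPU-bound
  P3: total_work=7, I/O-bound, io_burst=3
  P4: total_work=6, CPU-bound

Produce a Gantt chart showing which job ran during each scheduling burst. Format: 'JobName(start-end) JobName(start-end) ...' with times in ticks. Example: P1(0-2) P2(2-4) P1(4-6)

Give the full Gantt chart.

Answer: P1(0-3) P2(3-6) P3(6-9) P4(9-12) P1(12-15) P3(15-18) P1(18-21) P3(21-22) P2(22-25) P4(25-28)

Derivation:
t=0-3: P1@Q0 runs 3, rem=6, I/O yield, promote→Q0. Q0=[P2,P3,P4,P1] Q1=[] Q2=[]
t=3-6: P2@Q0 runs 3, rem=3, quantum used, demote→Q1. Q0=[P3,P4,P1] Q1=[P2] Q2=[]
t=6-9: P3@Q0 runs 3, rem=4, I/O yield, promote→Q0. Q0=[P4,P1,P3] Q1=[P2] Q2=[]
t=9-12: P4@Q0 runs 3, rem=3, quantum used, demote→Q1. Q0=[P1,P3] Q1=[P2,P4] Q2=[]
t=12-15: P1@Q0 runs 3, rem=3, I/O yield, promote→Q0. Q0=[P3,P1] Q1=[P2,P4] Q2=[]
t=15-18: P3@Q0 runs 3, rem=1, I/O yield, promote→Q0. Q0=[P1,P3] Q1=[P2,P4] Q2=[]
t=18-21: P1@Q0 runs 3, rem=0, completes. Q0=[P3] Q1=[P2,P4] Q2=[]
t=21-22: P3@Q0 runs 1, rem=0, completes. Q0=[] Q1=[P2,P4] Q2=[]
t=22-25: P2@Q1 runs 3, rem=0, completes. Q0=[] Q1=[P4] Q2=[]
t=25-28: P4@Q1 runs 3, rem=0, completes. Q0=[] Q1=[] Q2=[]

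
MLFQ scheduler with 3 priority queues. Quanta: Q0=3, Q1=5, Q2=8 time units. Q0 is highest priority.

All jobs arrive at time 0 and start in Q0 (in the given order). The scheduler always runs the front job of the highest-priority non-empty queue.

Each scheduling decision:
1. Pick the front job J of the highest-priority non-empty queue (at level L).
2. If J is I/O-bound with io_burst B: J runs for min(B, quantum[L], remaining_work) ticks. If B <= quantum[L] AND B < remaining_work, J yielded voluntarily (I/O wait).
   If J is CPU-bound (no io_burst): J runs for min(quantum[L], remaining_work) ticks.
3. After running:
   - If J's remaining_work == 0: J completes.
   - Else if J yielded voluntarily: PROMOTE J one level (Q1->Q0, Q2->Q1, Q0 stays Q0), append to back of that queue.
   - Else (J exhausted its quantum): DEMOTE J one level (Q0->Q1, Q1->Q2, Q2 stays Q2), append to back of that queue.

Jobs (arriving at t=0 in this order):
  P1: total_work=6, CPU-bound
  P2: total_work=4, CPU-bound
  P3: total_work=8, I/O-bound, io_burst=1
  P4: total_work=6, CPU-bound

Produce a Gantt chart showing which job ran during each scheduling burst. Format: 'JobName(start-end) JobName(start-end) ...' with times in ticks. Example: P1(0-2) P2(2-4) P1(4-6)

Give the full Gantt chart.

Answer: P1(0-3) P2(3-6) P3(6-7) P4(7-10) P3(10-11) P3(11-12) P3(12-13) P3(13-14) P3(14-15) P3(15-16) P3(16-17) P1(17-20) P2(20-21) P4(21-24)

Derivation:
t=0-3: P1@Q0 runs 3, rem=3, quantum used, demote→Q1. Q0=[P2,P3,P4] Q1=[P1] Q2=[]
t=3-6: P2@Q0 runs 3, rem=1, quantum used, demote→Q1. Q0=[P3,P4] Q1=[P1,P2] Q2=[]
t=6-7: P3@Q0 runs 1, rem=7, I/O yield, promote→Q0. Q0=[P4,P3] Q1=[P1,P2] Q2=[]
t=7-10: P4@Q0 runs 3, rem=3, quantum used, demote→Q1. Q0=[P3] Q1=[P1,P2,P4] Q2=[]
t=10-11: P3@Q0 runs 1, rem=6, I/O yield, promote→Q0. Q0=[P3] Q1=[P1,P2,P4] Q2=[]
t=11-12: P3@Q0 runs 1, rem=5, I/O yield, promote→Q0. Q0=[P3] Q1=[P1,P2,P4] Q2=[]
t=12-13: P3@Q0 runs 1, rem=4, I/O yield, promote→Q0. Q0=[P3] Q1=[P1,P2,P4] Q2=[]
t=13-14: P3@Q0 runs 1, rem=3, I/O yield, promote→Q0. Q0=[P3] Q1=[P1,P2,P4] Q2=[]
t=14-15: P3@Q0 runs 1, rem=2, I/O yield, promote→Q0. Q0=[P3] Q1=[P1,P2,P4] Q2=[]
t=15-16: P3@Q0 runs 1, rem=1, I/O yield, promote→Q0. Q0=[P3] Q1=[P1,P2,P4] Q2=[]
t=16-17: P3@Q0 runs 1, rem=0, completes. Q0=[] Q1=[P1,P2,P4] Q2=[]
t=17-20: P1@Q1 runs 3, rem=0, completes. Q0=[] Q1=[P2,P4] Q2=[]
t=20-21: P2@Q1 runs 1, rem=0, completes. Q0=[] Q1=[P4] Q2=[]
t=21-24: P4@Q1 runs 3, rem=0, completes. Q0=[] Q1=[] Q2=[]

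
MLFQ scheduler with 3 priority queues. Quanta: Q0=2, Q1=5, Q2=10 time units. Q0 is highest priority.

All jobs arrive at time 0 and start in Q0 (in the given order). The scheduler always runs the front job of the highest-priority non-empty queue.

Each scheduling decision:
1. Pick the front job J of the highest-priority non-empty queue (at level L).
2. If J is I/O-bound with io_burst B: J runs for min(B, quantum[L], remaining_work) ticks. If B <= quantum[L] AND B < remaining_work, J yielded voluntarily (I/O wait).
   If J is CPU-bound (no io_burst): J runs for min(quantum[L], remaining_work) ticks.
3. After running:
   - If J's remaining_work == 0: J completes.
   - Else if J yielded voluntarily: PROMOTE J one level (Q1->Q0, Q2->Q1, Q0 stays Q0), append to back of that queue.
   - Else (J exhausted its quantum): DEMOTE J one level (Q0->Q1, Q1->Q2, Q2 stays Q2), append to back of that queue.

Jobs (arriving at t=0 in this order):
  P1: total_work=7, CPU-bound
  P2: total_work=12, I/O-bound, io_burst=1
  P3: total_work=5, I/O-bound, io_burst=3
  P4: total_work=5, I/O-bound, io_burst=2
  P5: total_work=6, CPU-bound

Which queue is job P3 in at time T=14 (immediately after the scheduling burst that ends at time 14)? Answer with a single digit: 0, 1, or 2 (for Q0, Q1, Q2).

t=0-2: P1@Q0 runs 2, rem=5, quantum used, demote→Q1. Q0=[P2,P3,P4,P5] Q1=[P1] Q2=[]
t=2-3: P2@Q0 runs 1, rem=11, I/O yield, promote→Q0. Q0=[P3,P4,P5,P2] Q1=[P1] Q2=[]
t=3-5: P3@Q0 runs 2, rem=3, quantum used, demote→Q1. Q0=[P4,P5,P2] Q1=[P1,P3] Q2=[]
t=5-7: P4@Q0 runs 2, rem=3, I/O yield, promote→Q0. Q0=[P5,P2,P4] Q1=[P1,P3] Q2=[]
t=7-9: P5@Q0 runs 2, rem=4, quantum used, demote→Q1. Q0=[P2,P4] Q1=[P1,P3,P5] Q2=[]
t=9-10: P2@Q0 runs 1, rem=10, I/O yield, promote→Q0. Q0=[P4,P2] Q1=[P1,P3,P5] Q2=[]
t=10-12: P4@Q0 runs 2, rem=1, I/O yield, promote→Q0. Q0=[P2,P4] Q1=[P1,P3,P5] Q2=[]
t=12-13: P2@Q0 runs 1, rem=9, I/O yield, promote→Q0. Q0=[P4,P2] Q1=[P1,P3,P5] Q2=[]
t=13-14: P4@Q0 runs 1, rem=0, completes. Q0=[P2] Q1=[P1,P3,P5] Q2=[]
t=14-15: P2@Q0 runs 1, rem=8, I/O yield, promote→Q0. Q0=[P2] Q1=[P1,P3,P5] Q2=[]
t=15-16: P2@Q0 runs 1, rem=7, I/O yield, promote→Q0. Q0=[P2] Q1=[P1,P3,P5] Q2=[]
t=16-17: P2@Q0 runs 1, rem=6, I/O yield, promote→Q0. Q0=[P2] Q1=[P1,P3,P5] Q2=[]
t=17-18: P2@Q0 runs 1, rem=5, I/O yield, promote→Q0. Q0=[P2] Q1=[P1,P3,P5] Q2=[]
t=18-19: P2@Q0 runs 1, rem=4, I/O yield, promote→Q0. Q0=[P2] Q1=[P1,P3,P5] Q2=[]
t=19-20: P2@Q0 runs 1, rem=3, I/O yield, promote→Q0. Q0=[P2] Q1=[P1,P3,P5] Q2=[]
t=20-21: P2@Q0 runs 1, rem=2, I/O yield, promote→Q0. Q0=[P2] Q1=[P1,P3,P5] Q2=[]
t=21-22: P2@Q0 runs 1, rem=1, I/O yield, promote→Q0. Q0=[P2] Q1=[P1,P3,P5] Q2=[]
t=22-23: P2@Q0 runs 1, rem=0, completes. Q0=[] Q1=[P1,P3,P5] Q2=[]
t=23-28: P1@Q1 runs 5, rem=0, completes. Q0=[] Q1=[P3,P5] Q2=[]
t=28-31: P3@Q1 runs 3, rem=0, completes. Q0=[] Q1=[P5] Q2=[]
t=31-35: P5@Q1 runs 4, rem=0, completes. Q0=[] Q1=[] Q2=[]

Answer: 1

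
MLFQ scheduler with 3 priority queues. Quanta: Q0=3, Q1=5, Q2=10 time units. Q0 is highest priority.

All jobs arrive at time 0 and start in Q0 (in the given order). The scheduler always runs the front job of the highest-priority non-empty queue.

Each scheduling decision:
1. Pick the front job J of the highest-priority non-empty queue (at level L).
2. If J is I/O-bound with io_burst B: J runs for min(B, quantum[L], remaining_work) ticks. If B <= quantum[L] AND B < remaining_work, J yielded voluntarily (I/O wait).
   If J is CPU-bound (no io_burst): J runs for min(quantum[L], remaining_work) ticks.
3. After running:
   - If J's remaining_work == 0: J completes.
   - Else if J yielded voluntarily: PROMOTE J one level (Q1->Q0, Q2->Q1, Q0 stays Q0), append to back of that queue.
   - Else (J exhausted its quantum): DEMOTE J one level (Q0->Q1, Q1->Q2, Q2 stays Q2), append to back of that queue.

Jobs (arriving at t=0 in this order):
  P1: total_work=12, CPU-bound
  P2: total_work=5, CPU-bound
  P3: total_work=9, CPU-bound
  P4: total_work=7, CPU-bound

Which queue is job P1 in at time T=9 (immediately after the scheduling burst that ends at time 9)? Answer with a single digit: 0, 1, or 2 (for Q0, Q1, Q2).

Answer: 1

Derivation:
t=0-3: P1@Q0 runs 3, rem=9, quantum used, demote→Q1. Q0=[P2,P3,P4] Q1=[P1] Q2=[]
t=3-6: P2@Q0 runs 3, rem=2, quantum used, demote→Q1. Q0=[P3,P4] Q1=[P1,P2] Q2=[]
t=6-9: P3@Q0 runs 3, rem=6, quantum used, demote→Q1. Q0=[P4] Q1=[P1,P2,P3] Q2=[]
t=9-12: P4@Q0 runs 3, rem=4, quantum used, demote→Q1. Q0=[] Q1=[P1,P2,P3,P4] Q2=[]
t=12-17: P1@Q1 runs 5, rem=4, quantum used, demote→Q2. Q0=[] Q1=[P2,P3,P4] Q2=[P1]
t=17-19: P2@Q1 runs 2, rem=0, completes. Q0=[] Q1=[P3,P4] Q2=[P1]
t=19-24: P3@Q1 runs 5, rem=1, quantum used, demote→Q2. Q0=[] Q1=[P4] Q2=[P1,P3]
t=24-28: P4@Q1 runs 4, rem=0, completes. Q0=[] Q1=[] Q2=[P1,P3]
t=28-32: P1@Q2 runs 4, rem=0, completes. Q0=[] Q1=[] Q2=[P3]
t=32-33: P3@Q2 runs 1, rem=0, completes. Q0=[] Q1=[] Q2=[]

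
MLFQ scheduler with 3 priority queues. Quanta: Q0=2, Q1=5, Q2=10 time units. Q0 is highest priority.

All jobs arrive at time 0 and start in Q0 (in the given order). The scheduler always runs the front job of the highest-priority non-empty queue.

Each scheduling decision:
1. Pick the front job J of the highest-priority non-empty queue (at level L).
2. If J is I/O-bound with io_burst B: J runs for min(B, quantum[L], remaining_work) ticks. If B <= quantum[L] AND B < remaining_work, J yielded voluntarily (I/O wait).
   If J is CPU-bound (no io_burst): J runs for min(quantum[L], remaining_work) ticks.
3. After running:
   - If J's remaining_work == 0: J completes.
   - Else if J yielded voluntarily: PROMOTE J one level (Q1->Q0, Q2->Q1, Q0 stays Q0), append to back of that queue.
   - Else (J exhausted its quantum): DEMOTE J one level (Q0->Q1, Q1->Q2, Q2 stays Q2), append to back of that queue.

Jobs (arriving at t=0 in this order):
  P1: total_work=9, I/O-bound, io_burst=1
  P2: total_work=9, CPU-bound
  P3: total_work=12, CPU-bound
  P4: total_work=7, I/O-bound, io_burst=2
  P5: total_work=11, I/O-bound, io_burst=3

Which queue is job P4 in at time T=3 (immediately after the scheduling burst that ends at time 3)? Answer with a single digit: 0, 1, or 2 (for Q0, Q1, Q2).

Answer: 0

Derivation:
t=0-1: P1@Q0 runs 1, rem=8, I/O yield, promote→Q0. Q0=[P2,P3,P4,P5,P1] Q1=[] Q2=[]
t=1-3: P2@Q0 runs 2, rem=7, quantum used, demote→Q1. Q0=[P3,P4,P5,P1] Q1=[P2] Q2=[]
t=3-5: P3@Q0 runs 2, rem=10, quantum used, demote→Q1. Q0=[P4,P5,P1] Q1=[P2,P3] Q2=[]
t=5-7: P4@Q0 runs 2, rem=5, I/O yield, promote→Q0. Q0=[P5,P1,P4] Q1=[P2,P3] Q2=[]
t=7-9: P5@Q0 runs 2, rem=9, quantum used, demote→Q1. Q0=[P1,P4] Q1=[P2,P3,P5] Q2=[]
t=9-10: P1@Q0 runs 1, rem=7, I/O yield, promote→Q0. Q0=[P4,P1] Q1=[P2,P3,P5] Q2=[]
t=10-12: P4@Q0 runs 2, rem=3, I/O yield, promote→Q0. Q0=[P1,P4] Q1=[P2,P3,P5] Q2=[]
t=12-13: P1@Q0 runs 1, rem=6, I/O yield, promote→Q0. Q0=[P4,P1] Q1=[P2,P3,P5] Q2=[]
t=13-15: P4@Q0 runs 2, rem=1, I/O yield, promote→Q0. Q0=[P1,P4] Q1=[P2,P3,P5] Q2=[]
t=15-16: P1@Q0 runs 1, rem=5, I/O yield, promote→Q0. Q0=[P4,P1] Q1=[P2,P3,P5] Q2=[]
t=16-17: P4@Q0 runs 1, rem=0, completes. Q0=[P1] Q1=[P2,P3,P5] Q2=[]
t=17-18: P1@Q0 runs 1, rem=4, I/O yield, promote→Q0. Q0=[P1] Q1=[P2,P3,P5] Q2=[]
t=18-19: P1@Q0 runs 1, rem=3, I/O yield, promote→Q0. Q0=[P1] Q1=[P2,P3,P5] Q2=[]
t=19-20: P1@Q0 runs 1, rem=2, I/O yield, promote→Q0. Q0=[P1] Q1=[P2,P3,P5] Q2=[]
t=20-21: P1@Q0 runs 1, rem=1, I/O yield, promote→Q0. Q0=[P1] Q1=[P2,P3,P5] Q2=[]
t=21-22: P1@Q0 runs 1, rem=0, completes. Q0=[] Q1=[P2,P3,P5] Q2=[]
t=22-27: P2@Q1 runs 5, rem=2, quantum used, demote→Q2. Q0=[] Q1=[P3,P5] Q2=[P2]
t=27-32: P3@Q1 runs 5, rem=5, quantum used, demote→Q2. Q0=[] Q1=[P5] Q2=[P2,P3]
t=32-35: P5@Q1 runs 3, rem=6, I/O yield, promote→Q0. Q0=[P5] Q1=[] Q2=[P2,P3]
t=35-37: P5@Q0 runs 2, rem=4, quantum used, demote→Q1. Q0=[] Q1=[P5] Q2=[P2,P3]
t=37-40: P5@Q1 runs 3, rem=1, I/O yield, promote→Q0. Q0=[P5] Q1=[] Q2=[P2,P3]
t=40-41: P5@Q0 runs 1, rem=0, completes. Q0=[] Q1=[] Q2=[P2,P3]
t=41-43: P2@Q2 runs 2, rem=0, completes. Q0=[] Q1=[] Q2=[P3]
t=43-48: P3@Q2 runs 5, rem=0, completes. Q0=[] Q1=[] Q2=[]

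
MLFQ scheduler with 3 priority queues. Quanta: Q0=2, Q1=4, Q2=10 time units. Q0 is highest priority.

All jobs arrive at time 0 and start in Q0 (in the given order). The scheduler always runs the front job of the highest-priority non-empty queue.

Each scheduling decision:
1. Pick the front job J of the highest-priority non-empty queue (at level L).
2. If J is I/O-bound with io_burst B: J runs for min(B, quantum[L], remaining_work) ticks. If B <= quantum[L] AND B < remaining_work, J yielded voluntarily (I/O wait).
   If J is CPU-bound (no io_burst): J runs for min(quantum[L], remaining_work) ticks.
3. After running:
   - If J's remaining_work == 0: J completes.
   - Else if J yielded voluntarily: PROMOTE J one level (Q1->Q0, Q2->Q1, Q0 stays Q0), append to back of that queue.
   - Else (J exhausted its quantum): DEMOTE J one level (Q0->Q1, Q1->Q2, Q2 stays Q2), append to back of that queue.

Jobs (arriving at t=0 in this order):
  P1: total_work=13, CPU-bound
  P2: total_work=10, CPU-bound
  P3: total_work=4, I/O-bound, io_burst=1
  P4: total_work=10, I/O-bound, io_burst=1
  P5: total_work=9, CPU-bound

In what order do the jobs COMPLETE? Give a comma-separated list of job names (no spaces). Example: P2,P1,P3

t=0-2: P1@Q0 runs 2, rem=11, quantum used, demote→Q1. Q0=[P2,P3,P4,P5] Q1=[P1] Q2=[]
t=2-4: P2@Q0 runs 2, rem=8, quantum used, demote→Q1. Q0=[P3,P4,P5] Q1=[P1,P2] Q2=[]
t=4-5: P3@Q0 runs 1, rem=3, I/O yield, promote→Q0. Q0=[P4,P5,P3] Q1=[P1,P2] Q2=[]
t=5-6: P4@Q0 runs 1, rem=9, I/O yield, promote→Q0. Q0=[P5,P3,P4] Q1=[P1,P2] Q2=[]
t=6-8: P5@Q0 runs 2, rem=7, quantum used, demote→Q1. Q0=[P3,P4] Q1=[P1,P2,P5] Q2=[]
t=8-9: P3@Q0 runs 1, rem=2, I/O yield, promote→Q0. Q0=[P4,P3] Q1=[P1,P2,P5] Q2=[]
t=9-10: P4@Q0 runs 1, rem=8, I/O yield, promote→Q0. Q0=[P3,P4] Q1=[P1,P2,P5] Q2=[]
t=10-11: P3@Q0 runs 1, rem=1, I/O yield, promote→Q0. Q0=[P4,P3] Q1=[P1,P2,P5] Q2=[]
t=11-12: P4@Q0 runs 1, rem=7, I/O yield, promote→Q0. Q0=[P3,P4] Q1=[P1,P2,P5] Q2=[]
t=12-13: P3@Q0 runs 1, rem=0, completes. Q0=[P4] Q1=[P1,P2,P5] Q2=[]
t=13-14: P4@Q0 runs 1, rem=6, I/O yield, promote→Q0. Q0=[P4] Q1=[P1,P2,P5] Q2=[]
t=14-15: P4@Q0 runs 1, rem=5, I/O yield, promote→Q0. Q0=[P4] Q1=[P1,P2,P5] Q2=[]
t=15-16: P4@Q0 runs 1, rem=4, I/O yield, promote→Q0. Q0=[P4] Q1=[P1,P2,P5] Q2=[]
t=16-17: P4@Q0 runs 1, rem=3, I/O yield, promote→Q0. Q0=[P4] Q1=[P1,P2,P5] Q2=[]
t=17-18: P4@Q0 runs 1, rem=2, I/O yield, promote→Q0. Q0=[P4] Q1=[P1,P2,P5] Q2=[]
t=18-19: P4@Q0 runs 1, rem=1, I/O yield, promote→Q0. Q0=[P4] Q1=[P1,P2,P5] Q2=[]
t=19-20: P4@Q0 runs 1, rem=0, completes. Q0=[] Q1=[P1,P2,P5] Q2=[]
t=20-24: P1@Q1 runs 4, rem=7, quantum used, demote→Q2. Q0=[] Q1=[P2,P5] Q2=[P1]
t=24-28: P2@Q1 runs 4, rem=4, quantum used, demote→Q2. Q0=[] Q1=[P5] Q2=[P1,P2]
t=28-32: P5@Q1 runs 4, rem=3, quantum used, demote→Q2. Q0=[] Q1=[] Q2=[P1,P2,P5]
t=32-39: P1@Q2 runs 7, rem=0, completes. Q0=[] Q1=[] Q2=[P2,P5]
t=39-43: P2@Q2 runs 4, rem=0, completes. Q0=[] Q1=[] Q2=[P5]
t=43-46: P5@Q2 runs 3, rem=0, completes. Q0=[] Q1=[] Q2=[]

Answer: P3,P4,P1,P2,P5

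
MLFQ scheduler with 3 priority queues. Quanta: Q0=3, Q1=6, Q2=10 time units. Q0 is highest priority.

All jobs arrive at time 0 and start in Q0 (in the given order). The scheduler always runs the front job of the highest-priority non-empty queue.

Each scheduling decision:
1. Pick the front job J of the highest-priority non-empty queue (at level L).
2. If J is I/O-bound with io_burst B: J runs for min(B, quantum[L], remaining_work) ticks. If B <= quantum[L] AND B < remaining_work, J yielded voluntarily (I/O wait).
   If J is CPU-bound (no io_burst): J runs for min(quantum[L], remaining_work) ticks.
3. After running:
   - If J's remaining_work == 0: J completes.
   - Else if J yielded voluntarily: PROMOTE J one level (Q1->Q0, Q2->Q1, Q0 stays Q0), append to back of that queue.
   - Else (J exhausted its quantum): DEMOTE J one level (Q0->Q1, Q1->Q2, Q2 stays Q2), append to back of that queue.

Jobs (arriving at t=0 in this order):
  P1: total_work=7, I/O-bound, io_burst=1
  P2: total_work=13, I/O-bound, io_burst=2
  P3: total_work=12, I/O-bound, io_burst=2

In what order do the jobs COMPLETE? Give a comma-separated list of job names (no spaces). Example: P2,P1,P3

Answer: P3,P1,P2

Derivation:
t=0-1: P1@Q0 runs 1, rem=6, I/O yield, promote→Q0. Q0=[P2,P3,P1] Q1=[] Q2=[]
t=1-3: P2@Q0 runs 2, rem=11, I/O yield, promote→Q0. Q0=[P3,P1,P2] Q1=[] Q2=[]
t=3-5: P3@Q0 runs 2, rem=10, I/O yield, promote→Q0. Q0=[P1,P2,P3] Q1=[] Q2=[]
t=5-6: P1@Q0 runs 1, rem=5, I/O yield, promote→Q0. Q0=[P2,P3,P1] Q1=[] Q2=[]
t=6-8: P2@Q0 runs 2, rem=9, I/O yield, promote→Q0. Q0=[P3,P1,P2] Q1=[] Q2=[]
t=8-10: P3@Q0 runs 2, rem=8, I/O yield, promote→Q0. Q0=[P1,P2,P3] Q1=[] Q2=[]
t=10-11: P1@Q0 runs 1, rem=4, I/O yield, promote→Q0. Q0=[P2,P3,P1] Q1=[] Q2=[]
t=11-13: P2@Q0 runs 2, rem=7, I/O yield, promote→Q0. Q0=[P3,P1,P2] Q1=[] Q2=[]
t=13-15: P3@Q0 runs 2, rem=6, I/O yield, promote→Q0. Q0=[P1,P2,P3] Q1=[] Q2=[]
t=15-16: P1@Q0 runs 1, rem=3, I/O yield, promote→Q0. Q0=[P2,P3,P1] Q1=[] Q2=[]
t=16-18: P2@Q0 runs 2, rem=5, I/O yield, promote→Q0. Q0=[P3,P1,P2] Q1=[] Q2=[]
t=18-20: P3@Q0 runs 2, rem=4, I/O yield, promote→Q0. Q0=[P1,P2,P3] Q1=[] Q2=[]
t=20-21: P1@Q0 runs 1, rem=2, I/O yield, promote→Q0. Q0=[P2,P3,P1] Q1=[] Q2=[]
t=21-23: P2@Q0 runs 2, rem=3, I/O yield, promote→Q0. Q0=[P3,P1,P2] Q1=[] Q2=[]
t=23-25: P3@Q0 runs 2, rem=2, I/O yield, promote→Q0. Q0=[P1,P2,P3] Q1=[] Q2=[]
t=25-26: P1@Q0 runs 1, rem=1, I/O yield, promote→Q0. Q0=[P2,P3,P1] Q1=[] Q2=[]
t=26-28: P2@Q0 runs 2, rem=1, I/O yield, promote→Q0. Q0=[P3,P1,P2] Q1=[] Q2=[]
t=28-30: P3@Q0 runs 2, rem=0, completes. Q0=[P1,P2] Q1=[] Q2=[]
t=30-31: P1@Q0 runs 1, rem=0, completes. Q0=[P2] Q1=[] Q2=[]
t=31-32: P2@Q0 runs 1, rem=0, completes. Q0=[] Q1=[] Q2=[]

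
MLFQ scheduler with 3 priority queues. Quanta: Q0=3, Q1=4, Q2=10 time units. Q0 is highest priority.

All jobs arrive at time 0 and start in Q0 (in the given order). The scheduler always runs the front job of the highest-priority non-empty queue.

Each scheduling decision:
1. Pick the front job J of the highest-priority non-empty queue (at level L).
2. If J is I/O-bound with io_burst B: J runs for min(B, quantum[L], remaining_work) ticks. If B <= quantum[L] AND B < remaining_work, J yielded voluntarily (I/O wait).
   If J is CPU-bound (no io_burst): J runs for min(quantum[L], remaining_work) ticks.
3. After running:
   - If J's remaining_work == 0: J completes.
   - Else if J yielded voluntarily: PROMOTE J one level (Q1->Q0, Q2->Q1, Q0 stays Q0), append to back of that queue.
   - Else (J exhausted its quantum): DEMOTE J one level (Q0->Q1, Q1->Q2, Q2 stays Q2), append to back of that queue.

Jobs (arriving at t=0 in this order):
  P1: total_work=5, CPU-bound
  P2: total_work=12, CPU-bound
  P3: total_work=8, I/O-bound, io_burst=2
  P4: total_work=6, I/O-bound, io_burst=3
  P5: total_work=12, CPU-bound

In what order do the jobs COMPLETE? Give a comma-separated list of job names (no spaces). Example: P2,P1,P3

Answer: P4,P3,P1,P2,P5

Derivation:
t=0-3: P1@Q0 runs 3, rem=2, quantum used, demote→Q1. Q0=[P2,P3,P4,P5] Q1=[P1] Q2=[]
t=3-6: P2@Q0 runs 3, rem=9, quantum used, demote→Q1. Q0=[P3,P4,P5] Q1=[P1,P2] Q2=[]
t=6-8: P3@Q0 runs 2, rem=6, I/O yield, promote→Q0. Q0=[P4,P5,P3] Q1=[P1,P2] Q2=[]
t=8-11: P4@Q0 runs 3, rem=3, I/O yield, promote→Q0. Q0=[P5,P3,P4] Q1=[P1,P2] Q2=[]
t=11-14: P5@Q0 runs 3, rem=9, quantum used, demote→Q1. Q0=[P3,P4] Q1=[P1,P2,P5] Q2=[]
t=14-16: P3@Q0 runs 2, rem=4, I/O yield, promote→Q0. Q0=[P4,P3] Q1=[P1,P2,P5] Q2=[]
t=16-19: P4@Q0 runs 3, rem=0, completes. Q0=[P3] Q1=[P1,P2,P5] Q2=[]
t=19-21: P3@Q0 runs 2, rem=2, I/O yield, promote→Q0. Q0=[P3] Q1=[P1,P2,P5] Q2=[]
t=21-23: P3@Q0 runs 2, rem=0, completes. Q0=[] Q1=[P1,P2,P5] Q2=[]
t=23-25: P1@Q1 runs 2, rem=0, completes. Q0=[] Q1=[P2,P5] Q2=[]
t=25-29: P2@Q1 runs 4, rem=5, quantum used, demote→Q2. Q0=[] Q1=[P5] Q2=[P2]
t=29-33: P5@Q1 runs 4, rem=5, quantum used, demote→Q2. Q0=[] Q1=[] Q2=[P2,P5]
t=33-38: P2@Q2 runs 5, rem=0, completes. Q0=[] Q1=[] Q2=[P5]
t=38-43: P5@Q2 runs 5, rem=0, completes. Q0=[] Q1=[] Q2=[]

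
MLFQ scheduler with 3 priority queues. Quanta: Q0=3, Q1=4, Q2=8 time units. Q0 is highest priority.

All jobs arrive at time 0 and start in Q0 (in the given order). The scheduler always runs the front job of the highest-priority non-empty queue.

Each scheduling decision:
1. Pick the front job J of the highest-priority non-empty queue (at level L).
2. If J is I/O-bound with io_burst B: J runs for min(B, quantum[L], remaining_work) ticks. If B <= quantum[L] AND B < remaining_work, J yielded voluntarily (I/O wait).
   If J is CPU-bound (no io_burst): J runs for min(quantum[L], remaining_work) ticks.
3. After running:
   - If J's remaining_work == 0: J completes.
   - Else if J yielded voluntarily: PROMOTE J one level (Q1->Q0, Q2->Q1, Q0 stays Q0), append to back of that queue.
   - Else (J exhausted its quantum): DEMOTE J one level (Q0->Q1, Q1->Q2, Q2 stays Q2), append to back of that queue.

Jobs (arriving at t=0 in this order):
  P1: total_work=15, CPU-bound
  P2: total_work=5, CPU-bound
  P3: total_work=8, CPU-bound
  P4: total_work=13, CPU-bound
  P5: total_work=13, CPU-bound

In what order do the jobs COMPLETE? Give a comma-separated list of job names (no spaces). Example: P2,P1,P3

t=0-3: P1@Q0 runs 3, rem=12, quantum used, demote→Q1. Q0=[P2,P3,P4,P5] Q1=[P1] Q2=[]
t=3-6: P2@Q0 runs 3, rem=2, quantum used, demote→Q1. Q0=[P3,P4,P5] Q1=[P1,P2] Q2=[]
t=6-9: P3@Q0 runs 3, rem=5, quantum used, demote→Q1. Q0=[P4,P5] Q1=[P1,P2,P3] Q2=[]
t=9-12: P4@Q0 runs 3, rem=10, quantum used, demote→Q1. Q0=[P5] Q1=[P1,P2,P3,P4] Q2=[]
t=12-15: P5@Q0 runs 3, rem=10, quantum used, demote→Q1. Q0=[] Q1=[P1,P2,P3,P4,P5] Q2=[]
t=15-19: P1@Q1 runs 4, rem=8, quantum used, demote→Q2. Q0=[] Q1=[P2,P3,P4,P5] Q2=[P1]
t=19-21: P2@Q1 runs 2, rem=0, completes. Q0=[] Q1=[P3,P4,P5] Q2=[P1]
t=21-25: P3@Q1 runs 4, rem=1, quantum used, demote→Q2. Q0=[] Q1=[P4,P5] Q2=[P1,P3]
t=25-29: P4@Q1 runs 4, rem=6, quantum used, demote→Q2. Q0=[] Q1=[P5] Q2=[P1,P3,P4]
t=29-33: P5@Q1 runs 4, rem=6, quantum used, demote→Q2. Q0=[] Q1=[] Q2=[P1,P3,P4,P5]
t=33-41: P1@Q2 runs 8, rem=0, completes. Q0=[] Q1=[] Q2=[P3,P4,P5]
t=41-42: P3@Q2 runs 1, rem=0, completes. Q0=[] Q1=[] Q2=[P4,P5]
t=42-48: P4@Q2 runs 6, rem=0, completes. Q0=[] Q1=[] Q2=[P5]
t=48-54: P5@Q2 runs 6, rem=0, completes. Q0=[] Q1=[] Q2=[]

Answer: P2,P1,P3,P4,P5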